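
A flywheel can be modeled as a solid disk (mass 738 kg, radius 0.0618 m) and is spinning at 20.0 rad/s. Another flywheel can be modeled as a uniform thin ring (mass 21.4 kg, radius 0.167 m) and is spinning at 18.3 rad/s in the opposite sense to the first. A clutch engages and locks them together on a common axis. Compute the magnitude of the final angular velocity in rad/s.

The coupling torques are internal; angular momentum about the shared axis is conserved.
Moments of inertia: I_A = ½(738)(0.0618)² = 1.409 kg·m²; I_B = (21.4)(0.167)² = 0.5968 kg·m².
Taking A's sense as positive: L = (1.409)(20.0) − (0.5968)(18.3) = 17.26 kg·m²·rad/s.
Combined I = 1.409 + 0.5968 = 2.006 kg·m².
ω_f = L / I = 17.26 / 2.006 = 8.606 rad/s.

|ω_f| ≈ 8.61 rad/s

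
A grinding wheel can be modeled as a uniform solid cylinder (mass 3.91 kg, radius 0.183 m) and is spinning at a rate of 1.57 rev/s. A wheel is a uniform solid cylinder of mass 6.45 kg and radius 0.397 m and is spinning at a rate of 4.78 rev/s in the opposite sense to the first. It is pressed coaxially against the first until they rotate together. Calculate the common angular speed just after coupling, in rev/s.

No external torque acts about the common axis, so total angular momentum is conserved.
Moments of inertia: I_A = ½(3.91)(0.183)² = 0.06547 kg·m²; I_B = ½(6.45)(0.397)² = 0.5083 kg·m².
Taking A's sense as positive: L = (0.06547)(1.57) − (0.5083)(4.78) = -2.327 kg·m²·rev/s.
Combined I = 0.06547 + 0.5083 = 0.5738 kg·m².
ω_f = L / I = -2.327 / 0.5738 = -4.055 rev/s.

|ω_f| ≈ 4.06 rev/s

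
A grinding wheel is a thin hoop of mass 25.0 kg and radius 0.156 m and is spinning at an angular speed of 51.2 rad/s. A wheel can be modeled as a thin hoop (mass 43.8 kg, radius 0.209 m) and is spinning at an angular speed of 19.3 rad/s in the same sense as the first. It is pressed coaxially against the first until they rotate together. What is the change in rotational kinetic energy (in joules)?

No external torque acts about the common axis, so total angular momentum is conserved.
Moments of inertia: I_A = (25.0)(0.156)² = 0.6084 kg·m²; I_B = (43.8)(0.209)² = 1.913 kg·m².
Taking A's sense as positive: L = (0.6084)(51.2) + (1.913)(19.3) = 68.08 kg·m²·rad/s.
Combined I = 0.6084 + 1.913 = 2.522 kg·m².
ω_f = L / I = 68.08 / 2.522 = 27.00 rad/s.
KE_i = ½ΣIω² = 1154 J; KE_f = ½(2.522)(27.00)² = 918.9 J.

ΔKE ≈ -235 J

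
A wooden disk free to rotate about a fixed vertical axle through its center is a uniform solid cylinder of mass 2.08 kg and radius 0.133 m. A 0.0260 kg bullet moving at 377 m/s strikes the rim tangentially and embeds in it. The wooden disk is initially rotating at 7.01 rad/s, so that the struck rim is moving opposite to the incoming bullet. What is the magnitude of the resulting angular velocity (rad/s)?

|ω_f| ≈ 62.3 rad/s

About the axle the impulsive forces during the collision are internal, so angular momentum about that axis is conserved.
I_p = ½(2.08)(0.133)² = 0.01840 kg·m². Taking the sense of the bullet's angular momentum as positive, L_{bullet} = m v R = (0.0260)(377)(0.133) = 1.304 kg·m²/s.
L_i = −I_p ω_p + m v R = −(0.01840)(7.01) + 1.304 = 1.175 kg·m²/s.
After sticking, I_f = I_p + m R² = 0.01840 + (0.0260)(0.133)² = 0.01886 kg·m².
ω_f = L_i / I_f = 1.175 / 0.01886 = 62.30 rad/s.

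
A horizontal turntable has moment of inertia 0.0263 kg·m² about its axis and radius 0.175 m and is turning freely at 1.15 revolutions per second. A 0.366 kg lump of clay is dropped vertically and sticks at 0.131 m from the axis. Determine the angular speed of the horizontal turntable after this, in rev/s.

The added mass arrives with no angular momentum about the axis, and any external torque about the axis is negligible, so the system's angular momentum is conserved.
Added inertia Σmr² = (0.366)(0.131)² = 0.006281 kg·m²; I_f = 0.02630 + 0.006281 = 0.03258 kg·m².
ω_f = I_p ω_i / I_f = (0.02630)(1.15) / 0.03258 = 0.9283 rev/s.

ω_f ≈ 0.928 rev/s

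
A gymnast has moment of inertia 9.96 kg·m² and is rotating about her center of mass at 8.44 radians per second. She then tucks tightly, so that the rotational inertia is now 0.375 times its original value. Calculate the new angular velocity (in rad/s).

ω₂ ≈ 22.5 rad/s

Angular momentum about the spin axis is conserved since the torque about it is zero.
I₂ = 0.375 × 9.96 = 3.735 kg·m².
ω₂ = I₁ω₁ / I₂ = (9.960)(8.44 rad/s) / (3.735) = 22.51 rad/s.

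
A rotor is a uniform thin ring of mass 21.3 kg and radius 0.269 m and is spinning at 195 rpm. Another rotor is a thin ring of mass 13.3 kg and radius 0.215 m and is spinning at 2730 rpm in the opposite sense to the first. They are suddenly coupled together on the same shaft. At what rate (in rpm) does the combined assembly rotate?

The coupling torques are internal; angular momentum about the shared axis is conserved.
Moments of inertia: I_A = (21.3)(0.269)² = 1.541 kg·m²; I_B = (13.3)(0.215)² = 0.6148 kg·m².
Taking A's sense as positive: L = (1.541)(195) − (0.6148)(2730) = -1378 kg·m²·rpm.
Combined I = 1.541 + 0.6148 = 2.156 kg·m².
ω_f = L / I = -1378 / 2.156 = -639.0 rpm.

|ω_f| ≈ 639 rpm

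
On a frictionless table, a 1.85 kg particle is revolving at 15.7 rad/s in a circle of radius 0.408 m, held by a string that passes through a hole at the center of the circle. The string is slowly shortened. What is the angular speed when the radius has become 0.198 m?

The constraining force is radial, so m r² ω about the center is conserved.
ω₂ = ω₁ (r₁/r₂)² = (15.7)(0.408/0.198)² = 66.66 rad/s.

ω₂ ≈ 66.7 rad/s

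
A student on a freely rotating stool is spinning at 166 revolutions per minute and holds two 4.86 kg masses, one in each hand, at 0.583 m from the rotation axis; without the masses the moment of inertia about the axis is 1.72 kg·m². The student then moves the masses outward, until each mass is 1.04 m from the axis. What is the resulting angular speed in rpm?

ω₂ ≈ 68.2 rpm

With no external torque about the axis, L is conserved: I₁ω₁ = I₂ω₂.
I₁ = 1.72 + 2(4.86)(0.583)² = 5.024 kg·m²; I₂ = 1.72 + 2(4.86)(1.04)² = 12.23 kg·m².
ω₂ = I₁ω₁ / I₂ = (5.024)(166 rpm) / (12.23) = 68.17 rpm.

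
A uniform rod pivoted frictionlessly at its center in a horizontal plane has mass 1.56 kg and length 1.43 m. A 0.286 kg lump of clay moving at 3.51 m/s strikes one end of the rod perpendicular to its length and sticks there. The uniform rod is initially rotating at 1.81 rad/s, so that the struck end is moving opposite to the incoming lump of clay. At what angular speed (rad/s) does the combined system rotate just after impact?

About the pivot the impulsive forces during the collision are internal, so angular momentum about that axis is conserved.
I_p = (1/12)(1.56)(1.43)² = 0.2658 kg·m². Taking the sense of the lump of clay's angular momentum as positive, L_{lump} = m v R = (0.286)(3.51)(1.43/2) = 0.7178 kg·m²/s.
L_i = −I_p ω_p + m v R = −(0.2658)(1.81) + 0.7178 = 0.2366 kg·m²/s.
After sticking, I_f = I_p + m R² = 0.2658 + (0.286)(1.43/2)² = 0.4120 kg·m².
ω_f = L_i / I_f = 0.2366 / 0.4120 = 0.5742 rad/s.

|ω_f| ≈ 0.574 rad/s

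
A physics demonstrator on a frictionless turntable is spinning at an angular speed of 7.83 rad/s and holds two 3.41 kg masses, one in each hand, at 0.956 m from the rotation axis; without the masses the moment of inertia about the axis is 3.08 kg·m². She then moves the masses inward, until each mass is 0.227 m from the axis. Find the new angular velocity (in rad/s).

ω₂ ≈ 21.3 rad/s

Angular momentum about the spin axis is conserved since the torque about it is zero.
I₁ = 3.08 + 2(3.41)(0.956)² = 9.313 kg·m²; I₂ = 3.08 + 2(3.41)(0.227)² = 3.431 kg·m².
ω₂ = I₁ω₁ / I₂ = (9.313)(7.83 rad/s) / (3.431) = 21.25 rad/s.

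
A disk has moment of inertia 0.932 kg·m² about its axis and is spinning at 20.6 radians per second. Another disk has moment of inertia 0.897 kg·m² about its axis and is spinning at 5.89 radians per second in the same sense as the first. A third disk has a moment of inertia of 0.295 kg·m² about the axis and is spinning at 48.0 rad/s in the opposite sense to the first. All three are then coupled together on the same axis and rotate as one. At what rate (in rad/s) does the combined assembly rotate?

|ω_f| ≈ 4.86 rad/s

The coupling torques are internal; angular momentum about the shared axis is conserved.
Taking A's sense as positive: L = (0.9320)(20.6) + (0.8970)(5.89) − (0.2950)(48.0) = 10.32 kg·m²·rad/s.
Combined I = 0.9320 + 0.8970 + 0.2950 = 2.124 kg·m².
ω_f = L / I = 10.32 / 2.124 = 4.860 rad/s.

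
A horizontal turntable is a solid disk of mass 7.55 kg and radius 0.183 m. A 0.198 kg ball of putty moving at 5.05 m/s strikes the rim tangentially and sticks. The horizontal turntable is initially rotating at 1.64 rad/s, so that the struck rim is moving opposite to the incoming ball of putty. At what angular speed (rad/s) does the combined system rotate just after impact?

The axle reaction passes through the axle and exerts no torque about it; angular momentum about the axle is conserved through the impact.
I_p = ½(7.55)(0.183)² = 0.1264 kg·m². Taking the sense of the ball of putty's angular momentum as positive, L_{ball} = m v R = (0.198)(5.05)(0.183) = 0.1830 kg·m²/s.
L_i = −I_p ω_p + m v R = −(0.1264)(1.64) + 0.1830 = -0.02435 kg·m²/s.
After sticking, I_f = I_p + m R² = 0.1264 + (0.198)(0.183)² = 0.1331 kg·m².
ω_f = L_i / I_f = -0.02435 / 0.1331 = -0.1830 rad/s.

|ω_f| ≈ 0.183 rad/s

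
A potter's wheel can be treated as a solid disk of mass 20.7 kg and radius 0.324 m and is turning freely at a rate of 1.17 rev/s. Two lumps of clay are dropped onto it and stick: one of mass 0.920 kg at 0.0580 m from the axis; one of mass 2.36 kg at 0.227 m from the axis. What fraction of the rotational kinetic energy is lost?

fraction ≈ 0.103

No external torque acts about the axis; L_before = L_after.
I_p = ½(20.7)(0.324)² = 1.087 kg·m².
Added inertia Σmr² = (0.920)(0.0580)² + (2.36)(0.227)² = 0.1247 kg·m²; I_f = 1.087 + 0.1247 = 1.211 kg·m².
ω_f = I_p ω_i / I_f = (1.087)(1.17) / 1.211 = 1.050 rev/s.
KE_i = ½(1.087)(7.351 rad/s)² = 29.36 J; KE_f = ½(1.211)(6.594)² = 26.34 J.
Fraction lost = 0.1030.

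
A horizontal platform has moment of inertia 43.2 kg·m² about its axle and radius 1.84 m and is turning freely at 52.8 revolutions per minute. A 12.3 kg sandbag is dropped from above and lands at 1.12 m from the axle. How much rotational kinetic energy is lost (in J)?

energy lost ≈ 174 J

No external torque acts about the axle; L_before = L_after.
Added inertia Σmr² = (12.3)(1.12)² = 15.43 kg·m²; I_f = 43.20 + 15.43 = 58.63 kg·m².
ω_f = I_p ω_i / I_f = (43.20)(52.8) / 58.63 = 38.90 rpm.
KE_i = ½(43.20)(5.529 rad/s)² = 660.4 J; KE_f = ½(58.63)(4.074)² = 486.6 J.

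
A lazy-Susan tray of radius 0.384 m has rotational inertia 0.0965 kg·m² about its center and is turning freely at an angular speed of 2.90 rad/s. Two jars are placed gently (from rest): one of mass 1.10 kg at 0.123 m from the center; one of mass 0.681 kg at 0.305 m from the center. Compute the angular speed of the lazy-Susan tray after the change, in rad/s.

No external torque acts about the center; L_before = L_after.
Added inertia Σmr² = (1.10)(0.123)² + (0.681)(0.305)² = 0.07999 kg·m²; I_f = 0.09650 + 0.07999 = 0.1765 kg·m².
ω_f = I_p ω_i / I_f = (0.09650)(2.90) / 0.1765 = 1.586 rad/s.

ω_f ≈ 1.59 rad/s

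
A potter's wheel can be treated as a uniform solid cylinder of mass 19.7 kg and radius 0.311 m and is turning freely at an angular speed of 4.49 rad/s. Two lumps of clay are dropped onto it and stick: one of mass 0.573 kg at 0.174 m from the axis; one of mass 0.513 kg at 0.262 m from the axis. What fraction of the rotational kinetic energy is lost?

The added mass arrives with no angular momentum about the axis, and any external torque about the axis is negligible, so the system's angular momentum is conserved.
I_p = ½(19.7)(0.311)² = 0.9527 kg·m².
Added inertia Σmr² = (0.573)(0.174)² + (0.513)(0.262)² = 0.05256 kg·m²; I_f = 0.9527 + 0.05256 = 1.005 kg·m².
ω_f = I_p ω_i / I_f = (0.9527)(4.49) / 1.005 = 4.255 rad/s.
KE_i = ½(0.9527)(4.490 rad/s)² = 9.603 J; KE_f = ½(1.005)(4.255)² = 9.101 J.
Fraction lost = 0.05229.

fraction ≈ 0.0523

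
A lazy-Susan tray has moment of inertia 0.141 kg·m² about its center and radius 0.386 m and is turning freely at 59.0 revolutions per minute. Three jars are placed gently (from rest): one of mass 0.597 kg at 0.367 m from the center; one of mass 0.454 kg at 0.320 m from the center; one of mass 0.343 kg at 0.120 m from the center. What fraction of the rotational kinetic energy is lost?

No external torque acts about the center; L_before = L_after.
Added inertia Σmr² = (0.597)(0.367)² + (0.454)(0.320)² + (0.343)(0.120)² = 0.1318 kg·m²; I_f = 0.1410 + 0.1318 = 0.2728 kg·m².
ω_f = I_p ω_i / I_f = (0.1410)(59.0) / 0.2728 = 30.49 rpm.
KE_i = ½(0.1410)(6.178 rad/s)² = 2.691 J; KE_f = ½(0.2728)(3.193)² = 1.391 J.
Fraction lost = 0.4832.

fraction ≈ 0.483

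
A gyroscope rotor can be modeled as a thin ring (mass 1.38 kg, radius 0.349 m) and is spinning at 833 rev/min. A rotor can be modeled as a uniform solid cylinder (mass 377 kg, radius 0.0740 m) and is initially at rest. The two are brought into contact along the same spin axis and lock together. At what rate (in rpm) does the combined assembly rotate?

The coupling torques are internal; angular momentum about the shared axis is conserved.
Moments of inertia: I_A = (1.38)(0.349)² = 0.1681 kg·m²; I_B = ½(377)(0.0740)² = 1.032 kg·m².
Taking A's sense as positive: L = (0.1681)(833) = 140.0 kg·m²·rpm.
Combined I = 0.1681 + 1.032 = 1.200 kg·m².
ω_f = L / I = 140.0 / 1.200 = 116.6 rpm.

|ω_f| ≈ 117 rpm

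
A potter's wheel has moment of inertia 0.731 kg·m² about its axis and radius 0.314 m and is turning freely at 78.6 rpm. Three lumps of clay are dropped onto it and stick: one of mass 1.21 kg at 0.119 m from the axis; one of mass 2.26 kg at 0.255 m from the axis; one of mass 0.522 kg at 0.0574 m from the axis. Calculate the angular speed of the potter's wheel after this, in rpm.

The added mass arrives with no angular momentum about the axis, and any external torque about the axis is negligible, so the system's angular momentum is conserved.
Added inertia Σmr² = (1.21)(0.119)² + (2.26)(0.255)² + (0.522)(0.0574)² = 0.1658 kg·m²; I_f = 0.7310 + 0.1658 = 0.8968 kg·m².
ω_f = I_p ω_i / I_f = (0.7310)(78.6) / 0.8968 = 64.07 rpm.

ω_f ≈ 64.1 rpm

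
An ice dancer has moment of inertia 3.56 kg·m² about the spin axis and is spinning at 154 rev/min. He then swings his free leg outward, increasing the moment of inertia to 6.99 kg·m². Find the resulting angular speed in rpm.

With no external torque about the axis, L is conserved: I₁ω₁ = I₂ω₂.
ω₂ = I₁ω₁ / I₂ = (3.560)(154 rpm) / (6.990) = 78.43 rpm.

ω₂ ≈ 78.4 rpm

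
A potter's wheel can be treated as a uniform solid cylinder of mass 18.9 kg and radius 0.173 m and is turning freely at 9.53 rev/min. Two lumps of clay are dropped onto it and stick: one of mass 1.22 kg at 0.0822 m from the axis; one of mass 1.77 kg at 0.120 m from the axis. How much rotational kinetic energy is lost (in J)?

No external torque acts about the axis; L_before = L_after.
I_p = ½(18.9)(0.173)² = 0.2828 kg·m².
Added inertia Σmr² = (1.22)(0.0822)² + (1.77)(0.120)² = 0.03373 kg·m²; I_f = 0.2828 + 0.03373 = 0.3166 kg·m².
ω_f = I_p ω_i / I_f = (0.2828)(9.53) / 0.3166 = 8.515 rpm.
KE_i = ½(0.2828)(0.9980 rad/s)² = 0.1408 J; KE_f = ½(0.3166)(0.8916)² = 0.1258 J.

energy lost ≈ 0.0150 J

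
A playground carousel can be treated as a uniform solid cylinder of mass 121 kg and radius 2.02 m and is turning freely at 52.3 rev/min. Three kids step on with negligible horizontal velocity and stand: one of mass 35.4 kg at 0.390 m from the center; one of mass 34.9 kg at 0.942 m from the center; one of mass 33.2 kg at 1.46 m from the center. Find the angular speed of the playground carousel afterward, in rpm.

No external torque acts about the center; L_before = L_after.
I_p = ½(121)(2.02)² = 246.9 kg·m².
Added inertia Σmr² = (35.4)(0.390)² + (34.9)(0.942)² + (33.2)(1.46)² = 107.1 kg·m²; I_f = 246.9 + 107.1 = 354.0 kg·m².
ω_f = I_p ω_i / I_f = (246.9)(52.3) / 354.0 = 36.47 rpm.

ω_f ≈ 36.5 rpm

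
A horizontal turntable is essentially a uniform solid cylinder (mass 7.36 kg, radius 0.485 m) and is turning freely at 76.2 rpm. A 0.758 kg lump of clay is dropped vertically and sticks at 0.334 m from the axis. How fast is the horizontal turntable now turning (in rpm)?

ω_f ≈ 69.4 rpm

The added mass arrives with no angular momentum about the axis, and any external torque about the axis is negligible, so the system's angular momentum is conserved.
I_p = ½(7.36)(0.485)² = 0.8656 kg·m².
Added inertia Σmr² = (0.758)(0.334)² = 0.08456 kg·m²; I_f = 0.8656 + 0.08456 = 0.9502 kg·m².
ω_f = I_p ω_i / I_f = (0.8656)(76.2) / 0.9502 = 69.42 rpm.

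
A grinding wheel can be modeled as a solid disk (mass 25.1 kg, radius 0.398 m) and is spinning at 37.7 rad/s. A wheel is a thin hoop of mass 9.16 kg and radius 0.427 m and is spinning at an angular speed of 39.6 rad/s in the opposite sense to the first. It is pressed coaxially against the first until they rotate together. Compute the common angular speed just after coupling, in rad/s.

|ω_f| ≈ 2.41 rad/s

The coupling torques are internal; angular momentum about the shared axis is conserved.
Moments of inertia: I_A = ½(25.1)(0.398)² = 1.988 kg·m²; I_B = (9.16)(0.427)² = 1.670 kg·m².
Taking A's sense as positive: L = (1.988)(37.7) − (1.670)(39.6) = 8.809 kg·m²·rad/s.
Combined I = 1.988 + 1.670 = 3.658 kg·m².
ω_f = L / I = 8.809 / 3.658 = 2.408 rad/s.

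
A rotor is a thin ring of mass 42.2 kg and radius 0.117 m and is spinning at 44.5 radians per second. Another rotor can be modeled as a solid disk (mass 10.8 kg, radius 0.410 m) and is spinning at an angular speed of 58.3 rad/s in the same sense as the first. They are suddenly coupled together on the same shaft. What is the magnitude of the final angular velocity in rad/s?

|ω_f| ≈ 52.9 rad/s

No external torque acts about the common axis, so total angular momentum is conserved.
Moments of inertia: I_A = (42.2)(0.117)² = 0.5777 kg·m²; I_B = ½(10.8)(0.410)² = 0.9077 kg·m².
Taking A's sense as positive: L = (0.5777)(44.5) + (0.9077)(58.3) = 78.63 kg·m²·rad/s.
Combined I = 0.5777 + 0.9077 = 1.485 kg·m².
ω_f = L / I = 78.63 / 1.485 = 52.93 rad/s.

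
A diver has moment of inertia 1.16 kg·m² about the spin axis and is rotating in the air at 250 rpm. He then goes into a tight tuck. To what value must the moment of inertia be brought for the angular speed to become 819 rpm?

I₂ ≈ 0.354 kg·m²

With no external torque about the axis, L is conserved: I₁ω₁ = I₂ω₂.
I₂ = I₁ω₁ / ω₂ = (1.16)(250) / (819) = 0.3541 kg·m².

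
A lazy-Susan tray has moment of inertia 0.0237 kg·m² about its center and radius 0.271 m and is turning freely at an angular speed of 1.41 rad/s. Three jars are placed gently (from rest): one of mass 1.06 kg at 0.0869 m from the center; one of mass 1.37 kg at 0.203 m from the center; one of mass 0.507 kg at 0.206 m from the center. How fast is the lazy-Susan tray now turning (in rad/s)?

ω_f ≈ 0.305 rad/s

The added mass arrives with no angular momentum about the center, and any external torque about the center is negligible, so the system's angular momentum is conserved.
Added inertia Σmr² = (1.06)(0.0869)² + (1.37)(0.203)² + (0.507)(0.206)² = 0.08598 kg·m²; I_f = 0.02370 + 0.08598 = 0.1097 kg·m².
ω_f = I_p ω_i / I_f = (0.02370)(1.41) / 0.1097 = 0.3047 rad/s.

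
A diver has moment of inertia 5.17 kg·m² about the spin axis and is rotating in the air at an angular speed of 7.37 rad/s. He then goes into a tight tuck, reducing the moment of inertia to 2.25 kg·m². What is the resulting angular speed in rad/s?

With no external torque about the axis, L is conserved: I₁ω₁ = I₂ω₂.
ω₂ = I₁ω₁ / I₂ = (5.170)(7.37 rad/s) / (2.250) = 16.93 rad/s.

ω₂ ≈ 16.9 rad/s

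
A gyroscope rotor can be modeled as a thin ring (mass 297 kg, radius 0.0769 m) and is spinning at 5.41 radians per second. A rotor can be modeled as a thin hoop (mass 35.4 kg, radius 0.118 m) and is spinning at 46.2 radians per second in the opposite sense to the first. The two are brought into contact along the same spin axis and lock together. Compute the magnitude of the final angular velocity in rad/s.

The coupling torques are internal; angular momentum about the shared axis is conserved.
Moments of inertia: I_A = (297)(0.0769)² = 1.756 kg·m²; I_B = (35.4)(0.118)² = 0.4929 kg·m².
Taking A's sense as positive: L = (1.756)(5.41) − (0.4929)(46.2) = -13.27 kg·m²·rad/s.
Combined I = 1.756 + 0.4929 = 2.249 kg·m².
ω_f = L / I = -13.27 / 2.249 = -5.900 rad/s.

|ω_f| ≈ 5.90 rad/s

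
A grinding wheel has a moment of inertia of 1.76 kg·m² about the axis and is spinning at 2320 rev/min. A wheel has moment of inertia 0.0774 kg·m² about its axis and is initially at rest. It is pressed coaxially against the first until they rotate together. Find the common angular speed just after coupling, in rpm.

No external torque acts about the common axis, so total angular momentum is conserved.
Taking A's sense as positive: L = (1.760)(2320) = 4083 kg·m²·rpm.
Combined I = 1.760 + 0.07740 = 1.837 kg·m².
ω_f = L / I = 4083 / 1.837 = 2222 rpm.

|ω_f| ≈ 2220 rpm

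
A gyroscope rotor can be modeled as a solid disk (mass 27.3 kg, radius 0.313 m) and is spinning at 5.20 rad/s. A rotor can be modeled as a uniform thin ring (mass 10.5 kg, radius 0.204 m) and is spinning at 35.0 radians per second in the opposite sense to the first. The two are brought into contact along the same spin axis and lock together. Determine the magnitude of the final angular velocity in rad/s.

No external torque acts about the common axis, so total angular momentum is conserved.
Moments of inertia: I_A = ½(27.3)(0.313)² = 1.337 kg·m²; I_B = (10.5)(0.204)² = 0.4370 kg·m².
Taking A's sense as positive: L = (1.337)(5.20) − (0.4370)(35.0) = -8.340 kg·m²·rad/s.
Combined I = 1.337 + 0.4370 = 1.774 kg·m².
ω_f = L / I = -8.340 / 1.774 = -4.701 rad/s.

|ω_f| ≈ 4.70 rad/s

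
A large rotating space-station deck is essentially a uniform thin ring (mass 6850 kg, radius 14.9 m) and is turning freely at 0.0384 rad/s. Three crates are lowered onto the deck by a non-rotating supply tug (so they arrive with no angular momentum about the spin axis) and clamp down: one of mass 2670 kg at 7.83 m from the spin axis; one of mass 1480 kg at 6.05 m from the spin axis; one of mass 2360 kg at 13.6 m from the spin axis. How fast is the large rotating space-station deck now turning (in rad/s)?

ω_f ≈ 0.0268 rad/s

No external torque acts about the spin axis; L_before = L_after.
I_p = (6850)(14.9)² = 1.521e+06 kg·m².
Added inertia Σmr² = (2670)(7.83)² + (1480)(6.05)² + (2360)(13.6)² = 6.544e+05 kg·m²; I_f = 1.521e+06 + 6.544e+05 = 2.175e+06 kg·m².
ω_f = I_p ω_i / I_f = (1.521e+06)(0.0384) / 2.175e+06 = 0.02685 rad/s.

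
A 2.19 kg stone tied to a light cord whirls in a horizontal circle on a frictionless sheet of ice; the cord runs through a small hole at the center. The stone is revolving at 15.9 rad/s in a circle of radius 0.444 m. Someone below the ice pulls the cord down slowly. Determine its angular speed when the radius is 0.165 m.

ω₂ ≈ 115 rad/s

The constraining force is radial, so m r² ω about the center is conserved.
ω₂ = ω₁ (r₁/r₂)² = (15.9)(0.444/0.165)² = 115.1 rad/s.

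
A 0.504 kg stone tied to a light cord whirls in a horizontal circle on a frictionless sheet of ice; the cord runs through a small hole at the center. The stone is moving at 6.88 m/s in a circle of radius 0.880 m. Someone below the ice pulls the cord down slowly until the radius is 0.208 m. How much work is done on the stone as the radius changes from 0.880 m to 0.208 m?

W ≈ 202 J

The only horizontal force on the mass is along the cord (radial), so it exerts no torque about the hole and angular momentum m v r is conserved.
v₂ = v₁ r₁ / r₂ = (6.88)(0.880) / (0.208) = 29.11 m/s.
W = ΔKE = ½m(v₂² − v₁²) = 201.6 J.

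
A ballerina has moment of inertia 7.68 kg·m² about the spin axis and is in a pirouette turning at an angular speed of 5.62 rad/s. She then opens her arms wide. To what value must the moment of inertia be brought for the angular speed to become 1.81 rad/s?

With no external torque about the axis, L is conserved: I₁ω₁ = I₂ω₂.
I₂ = I₁ω₁ / ω₂ = (7.68)(5.62) / (1.81) = 23.85 kg·m².

I₂ ≈ 23.8 kg·m²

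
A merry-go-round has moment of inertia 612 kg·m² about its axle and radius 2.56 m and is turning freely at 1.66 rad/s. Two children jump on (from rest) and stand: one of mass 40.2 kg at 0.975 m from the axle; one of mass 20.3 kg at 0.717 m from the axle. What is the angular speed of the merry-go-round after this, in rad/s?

ω_f ≈ 1.54 rad/s

No external torque acts about the axle; L_before = L_after.
Added inertia Σmr² = (40.2)(0.975)² + (20.3)(0.717)² = 48.65 kg·m²; I_f = 612.0 + 48.65 = 660.7 kg·m².
ω_f = I_p ω_i / I_f = (612.0)(1.66) / 660.7 = 1.538 rad/s.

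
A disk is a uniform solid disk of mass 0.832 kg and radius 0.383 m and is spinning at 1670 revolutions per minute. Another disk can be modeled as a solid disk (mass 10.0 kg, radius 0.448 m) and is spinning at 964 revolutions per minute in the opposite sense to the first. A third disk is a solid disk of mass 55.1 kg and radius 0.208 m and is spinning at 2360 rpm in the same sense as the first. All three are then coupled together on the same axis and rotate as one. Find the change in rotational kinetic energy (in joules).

The coupling torques are internal; angular momentum about the shared axis is conserved.
Moments of inertia: I_A = ½(0.832)(0.383)² = 0.06102 kg·m²; I_B = ½(10.0)(0.448)² = 1.004 kg·m²; I_C = ½(55.1)(0.208)² = 1.192 kg·m².
Taking A's sense as positive: L = (0.06102)(1670) − (1.004)(964) + (1.192)(2360) = 1947 kg·m²·rpm.
Combined I = 0.06102 + 1.004 + 1.192 = 2.256 kg·m².
ω_f = L / I = 1947 / 2.256 = 863.1 rpm.
KE_i = ½ΣIω² = 42450 J; KE_f = ½(2.256)(90.38)² = 9216 J.

ΔKE ≈ -33200 J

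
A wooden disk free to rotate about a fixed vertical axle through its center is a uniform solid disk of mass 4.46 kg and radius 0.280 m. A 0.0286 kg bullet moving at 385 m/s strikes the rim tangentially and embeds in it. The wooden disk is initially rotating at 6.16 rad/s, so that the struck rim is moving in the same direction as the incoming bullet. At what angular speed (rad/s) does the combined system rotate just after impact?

About the axle the impulsive forces during the collision are internal, so angular momentum about that axis is conserved.
I_p = ½(4.46)(0.280)² = 0.1748 kg·m². Taking the sense of the bullet's angular momentum as positive, L_{bullet} = m v R = (0.0286)(385)(0.280) = 3.083 kg·m²/s.
L_i = +I_p ω_p + m v R = +(0.1748)(6.16) + 3.083 = 4.160 kg·m²/s.
After sticking, I_f = I_p + m R² = 0.1748 + (0.0286)(0.280)² = 0.1771 kg·m².
ω_f = L_i / I_f = 4.160 / 0.1771 = 23.49 rad/s.

|ω_f| ≈ 23.5 rad/s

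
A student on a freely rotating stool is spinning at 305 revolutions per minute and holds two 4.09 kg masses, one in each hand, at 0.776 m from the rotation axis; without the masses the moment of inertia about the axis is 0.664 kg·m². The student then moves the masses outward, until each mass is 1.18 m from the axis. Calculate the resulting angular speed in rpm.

ω₂ ≈ 141 rpm

Angular momentum about the spin axis is conserved since the torque about it is zero.
I₁ = 0.664 + 2(4.09)(0.776)² = 5.590 kg·m²; I₂ = 0.664 + 2(4.09)(1.18)² = 12.05 kg·m².
ω₂ = I₁ω₁ / I₂ = (5.590)(305 rpm) / (12.05) = 141.4 rpm.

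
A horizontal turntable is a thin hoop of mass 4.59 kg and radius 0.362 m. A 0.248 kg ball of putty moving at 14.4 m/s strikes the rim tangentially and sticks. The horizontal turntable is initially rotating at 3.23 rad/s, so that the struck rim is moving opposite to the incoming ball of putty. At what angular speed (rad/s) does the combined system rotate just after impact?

|ω_f| ≈ 1.03 rad/s

The axle reaction passes through the axle and exerts no torque about it; angular momentum about the axle is conserved through the impact.
I_p = (4.59)(0.362)² = 0.6015 kg·m². Taking the sense of the ball of putty's angular momentum as positive, L_{ball} = m v R = (0.248)(14.4)(0.362) = 1.293 kg·m²/s.
L_i = −I_p ω_p + m v R = −(0.6015)(3.23) + 1.293 = -0.6500 kg·m²/s.
After sticking, I_f = I_p + m R² = 0.6015 + (0.248)(0.362)² = 0.6340 kg·m².
ω_f = L_i / I_f = -0.6500 / 0.6340 = -1.025 rad/s.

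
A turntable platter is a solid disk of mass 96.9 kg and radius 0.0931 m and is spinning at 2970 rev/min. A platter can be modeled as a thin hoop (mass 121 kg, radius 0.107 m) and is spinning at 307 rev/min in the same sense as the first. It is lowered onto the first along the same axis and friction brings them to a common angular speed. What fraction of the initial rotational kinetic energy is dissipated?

fraction ≈ 0.596

No external torque acts about the common axis, so total angular momentum is conserved.
Moments of inertia: I_A = ½(96.9)(0.0931)² = 0.4199 kg·m²; I_B = (121)(0.107)² = 1.385 kg·m².
Taking A's sense as positive: L = (0.4199)(2970) + (1.385)(307) = 1673 kg·m²·rpm.
Combined I = 0.4199 + 1.385 = 1.805 kg·m².
ω_f = L / I = 1673 / 1.805 = 926.5 rpm.
KE_i = ½ΣIω² = 21030 J; KE_f = ½(1.805)(97.02)² = 8496 J.
Fraction dissipated = (KE_i − KE_f)/KE_i = 0.5959.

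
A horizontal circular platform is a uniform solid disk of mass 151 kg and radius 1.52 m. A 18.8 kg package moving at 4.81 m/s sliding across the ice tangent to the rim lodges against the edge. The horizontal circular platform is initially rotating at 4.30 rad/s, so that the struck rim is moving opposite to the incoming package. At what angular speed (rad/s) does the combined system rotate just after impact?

About the central axle the impulsive forces during the collision are internal, so angular momentum about that axis is conserved.
I_p = ½(151)(1.52)² = 174.4 kg·m². Taking the sense of the package's angular momentum as positive, L_{package} = m v R = (18.8)(4.81)(1.52) = 137.5 kg·m²/s.
L_i = −I_p ω_p + m v R = −(174.4)(4.30) + 137.5 = -612.6 kg·m²/s.
After sticking, I_f = I_p + m R² = 174.4 + (18.8)(1.52)² = 217.9 kg·m².
ω_f = L_i / I_f = -612.6 / 217.9 = -2.812 rad/s.

|ω_f| ≈ 2.81 rad/s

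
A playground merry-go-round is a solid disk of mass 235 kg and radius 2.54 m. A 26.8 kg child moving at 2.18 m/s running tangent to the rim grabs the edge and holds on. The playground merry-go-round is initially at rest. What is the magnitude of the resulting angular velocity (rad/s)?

|ω_f| ≈ 0.159 rad/s

The axle reaction passes through the axle and exerts no torque about it; angular momentum about the axle is conserved through the impact.
I_p = ½(235)(2.54)² = 758.1 kg·m². Taking the sense of the child's angular momentum as positive, L_{child} = m v R = (26.8)(2.18)(2.54) = 148.4 kg·m²/s.
L_i = 0 + 148.4 = 148.4 kg·m²/s.
After sticking, I_f = I_p + m R² = 758.1 + (26.8)(2.54)² = 931.0 kg·m².
ω_f = L_i / I_f = 148.4 / 931.0 = 0.1594 rad/s.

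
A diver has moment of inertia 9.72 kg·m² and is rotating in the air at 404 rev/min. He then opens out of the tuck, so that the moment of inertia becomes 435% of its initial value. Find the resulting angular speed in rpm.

ω₂ ≈ 92.9 rpm

Angular momentum about the spin axis is conserved since the torque about it is zero.
I₂ = 4.35 × 9.72 = 42.28 kg·m².
ω₂ = I₁ω₁ / I₂ = (9.720)(404 rpm) / (42.28) = 92.87 rpm.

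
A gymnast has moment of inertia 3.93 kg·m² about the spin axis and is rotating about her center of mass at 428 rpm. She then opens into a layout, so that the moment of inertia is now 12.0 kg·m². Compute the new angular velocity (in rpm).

ω₂ ≈ 140 rpm

With no external torque about the axis, L is conserved: I₁ω₁ = I₂ω₂.
ω₂ = I₁ω₁ / I₂ = (3.930)(428 rpm) / (12.00) = 140.2 rpm.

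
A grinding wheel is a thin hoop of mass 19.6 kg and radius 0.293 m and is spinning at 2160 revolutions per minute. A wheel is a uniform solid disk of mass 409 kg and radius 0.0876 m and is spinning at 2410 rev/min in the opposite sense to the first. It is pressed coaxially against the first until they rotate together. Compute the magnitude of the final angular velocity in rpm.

|ω_f| ≈ 45.3 rpm

The coupling torques are internal; angular momentum about the shared axis is conserved.
Moments of inertia: I_A = (19.6)(0.293)² = 1.683 kg·m²; I_B = ½(409)(0.0876)² = 1.569 kg·m².
Taking A's sense as positive: L = (1.683)(2160) − (1.569)(2410) = -147.5 kg·m²·rpm.
Combined I = 1.683 + 1.569 = 3.252 kg·m².
ω_f = L / I = -147.5 / 3.252 = -45.35 rpm.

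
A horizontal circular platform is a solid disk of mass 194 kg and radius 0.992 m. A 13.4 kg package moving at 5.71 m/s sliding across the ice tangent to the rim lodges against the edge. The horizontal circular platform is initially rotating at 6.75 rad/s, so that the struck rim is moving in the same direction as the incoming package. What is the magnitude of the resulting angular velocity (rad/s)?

The axle reaction passes through the central axle and exerts no torque about it; angular momentum about the central axle is conserved through the impact.
I_p = ½(194)(0.992)² = 95.45 kg·m². Taking the sense of the package's angular momentum as positive, L_{package} = m v R = (13.4)(5.71)(0.992) = 75.90 kg·m²/s.
L_i = +I_p ω_p + m v R = +(95.45)(6.75) + 75.90 = 720.2 kg·m²/s.
After sticking, I_f = I_p + m R² = 95.45 + (13.4)(0.992)² = 108.6 kg·m².
ω_f = L_i / I_f = 720.2 / 108.6 = 6.629 rad/s.

|ω_f| ≈ 6.63 rad/s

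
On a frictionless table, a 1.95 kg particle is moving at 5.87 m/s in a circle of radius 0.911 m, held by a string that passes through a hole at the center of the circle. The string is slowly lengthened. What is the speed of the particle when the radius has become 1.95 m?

v₂ ≈ 2.74 m/s

Central (radial) force ⇒ zero torque about the center ⇒ m v r is constant.
v₂ = v₁ r₁ / r₂ = (5.87)(0.911) / (1.95) = 2.742 m/s.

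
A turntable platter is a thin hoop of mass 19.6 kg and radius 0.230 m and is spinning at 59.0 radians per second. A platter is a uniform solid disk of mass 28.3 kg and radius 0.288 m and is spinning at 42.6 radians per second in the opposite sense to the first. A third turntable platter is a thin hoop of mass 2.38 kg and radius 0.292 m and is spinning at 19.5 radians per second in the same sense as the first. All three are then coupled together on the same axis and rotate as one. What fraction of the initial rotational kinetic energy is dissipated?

fraction ≈ 0.984

The coupling torques are internal; angular momentum about the shared axis is conserved.
Moments of inertia: I_A = (19.6)(0.230)² = 1.037 kg·m²; I_B = ½(28.3)(0.288)² = 1.174 kg·m²; I_C = (2.38)(0.292)² = 0.2029 kg·m².
Taking A's sense as positive: L = (1.037)(59.0) − (1.174)(42.6) + (0.2029)(19.5) = 15.13 kg·m²·rad/s.
Combined I = 1.037 + 1.174 + 0.2029 = 2.413 kg·m².
ω_f = L / I = 15.13 / 2.413 = 6.270 rad/s.
KE_i = ½ΣIω² = 2908 J; KE_f = ½(2.413)(6.270)² = 47.44 J.
Fraction dissipated = (KE_i − KE_f)/KE_i = 0.9837.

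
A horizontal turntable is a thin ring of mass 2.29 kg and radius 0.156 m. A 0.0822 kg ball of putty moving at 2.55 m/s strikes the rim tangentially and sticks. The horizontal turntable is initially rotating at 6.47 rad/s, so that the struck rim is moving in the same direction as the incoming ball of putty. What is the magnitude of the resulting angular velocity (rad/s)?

About the axle the impulsive forces during the collision are internal, so angular momentum about that axis is conserved.
I_p = (2.29)(0.156)² = 0.05573 kg·m². Taking the sense of the ball of putty's angular momentum as positive, L_{ball} = m v R = (0.0822)(2.55)(0.156) = 0.03270 kg·m²/s.
L_i = +I_p ω_p + m v R = +(0.05573)(6.47) + 0.03270 = 0.3933 kg·m²/s.
After sticking, I_f = I_p + m R² = 0.05573 + (0.0822)(0.156)² = 0.05773 kg·m².
ω_f = L_i / I_f = 0.3933 / 0.05773 = 6.812 rad/s.

|ω_f| ≈ 6.81 rad/s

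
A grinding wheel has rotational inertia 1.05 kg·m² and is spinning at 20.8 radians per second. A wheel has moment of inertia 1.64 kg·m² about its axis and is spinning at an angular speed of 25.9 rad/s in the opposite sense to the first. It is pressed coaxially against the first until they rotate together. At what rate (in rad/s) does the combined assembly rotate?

No external torque acts about the common axis, so total angular momentum is conserved.
Taking A's sense as positive: L = (1.050)(20.8) − (1.640)(25.9) = -20.64 kg·m²·rad/s.
Combined I = 1.050 + 1.640 = 2.690 kg·m².
ω_f = L / I = -20.64 / 2.690 = -7.671 rad/s.

|ω_f| ≈ 7.67 rad/s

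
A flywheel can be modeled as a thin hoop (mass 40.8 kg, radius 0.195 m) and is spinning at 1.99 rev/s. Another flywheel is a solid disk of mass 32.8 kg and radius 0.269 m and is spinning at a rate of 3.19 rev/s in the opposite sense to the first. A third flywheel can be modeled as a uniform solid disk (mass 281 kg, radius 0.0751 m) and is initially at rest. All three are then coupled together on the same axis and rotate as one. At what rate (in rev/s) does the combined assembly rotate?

No external torque acts about the common axis, so total angular momentum is conserved.
Moments of inertia: I_A = (40.8)(0.195)² = 1.551 kg·m²; I_B = ½(32.8)(0.269)² = 1.187 kg·m²; I_C = ½(281)(0.0751)² = 0.7924 kg·m².
Taking A's sense as positive: L = (1.551)(1.99) − (1.187)(3.19) = -0.6983 kg·m²·rev/s.
Combined I = 1.551 + 1.187 + 0.7924 = 3.531 kg·m².
ω_f = L / I = -0.6983 / 3.531 = -0.1978 rev/s.

|ω_f| ≈ 0.198 rev/s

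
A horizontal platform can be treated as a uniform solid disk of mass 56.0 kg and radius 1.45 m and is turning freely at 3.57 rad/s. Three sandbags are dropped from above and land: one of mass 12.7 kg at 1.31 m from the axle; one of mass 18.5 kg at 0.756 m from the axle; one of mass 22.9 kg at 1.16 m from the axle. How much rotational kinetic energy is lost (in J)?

energy lost ≈ 194 J

The added mass arrives with no angular momentum about the axle, and any external torque about the axle is negligible, so the system's angular momentum is conserved.
I_p = ½(56.0)(1.45)² = 58.87 kg·m².
Added inertia Σmr² = (12.7)(1.31)² + (18.5)(0.756)² + (22.9)(1.16)² = 63.18 kg·m²; I_f = 58.87 + 63.18 = 122.1 kg·m².
ω_f = I_p ω_i / I_f = (58.87)(3.57) / 122.1 = 1.722 rad/s.
KE_i = ½(58.87)(3.570 rad/s)² = 375.1 J; KE_f = ½(122.1)(1.722)² = 180.9 J.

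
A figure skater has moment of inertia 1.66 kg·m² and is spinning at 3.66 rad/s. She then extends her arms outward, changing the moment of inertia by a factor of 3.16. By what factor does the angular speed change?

ω₂/ω₁ ≈ 0.316

With no external torque about the axis, L is conserved: I₁ω₁ = I₂ω₂.
I₂ = 3.16 × 1.66 = 5.246 kg·m².
ω₂/ω₁ = I₁/I₂ = 1.660 / 5.246 = 0.3165.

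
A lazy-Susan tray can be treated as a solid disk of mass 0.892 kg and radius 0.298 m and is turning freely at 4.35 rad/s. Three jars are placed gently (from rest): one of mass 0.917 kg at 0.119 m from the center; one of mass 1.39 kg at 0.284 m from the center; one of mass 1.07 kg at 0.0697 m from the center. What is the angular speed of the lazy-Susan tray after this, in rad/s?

The added mass arrives with no angular momentum about the center, and any external torque about the center is negligible, so the system's angular momentum is conserved.
I_p = ½(0.892)(0.298)² = 0.03961 kg·m².
Added inertia Σmr² = (0.917)(0.119)² + (1.39)(0.284)² + (1.07)(0.0697)² = 0.1303 kg·m²; I_f = 0.03961 + 0.1303 = 0.1699 kg·m².
ω_f = I_p ω_i / I_f = (0.03961)(4.35) / 0.1699 = 1.014 rad/s.

ω_f ≈ 1.01 rad/s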